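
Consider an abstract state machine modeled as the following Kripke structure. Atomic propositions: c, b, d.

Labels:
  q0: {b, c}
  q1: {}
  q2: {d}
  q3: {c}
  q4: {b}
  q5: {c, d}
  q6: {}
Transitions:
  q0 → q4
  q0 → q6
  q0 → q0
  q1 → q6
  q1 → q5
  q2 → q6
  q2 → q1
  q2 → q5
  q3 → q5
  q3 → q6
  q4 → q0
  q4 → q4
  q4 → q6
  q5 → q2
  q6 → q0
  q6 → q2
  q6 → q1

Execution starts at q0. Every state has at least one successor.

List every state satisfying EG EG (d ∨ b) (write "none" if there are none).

States satisfying EG (d ∨ b): {q0, q2, q4, q5}.
States satisfying EG EG (d ∨ b): {q0, q2, q4, q5}.

{q0, q2, q4, q5}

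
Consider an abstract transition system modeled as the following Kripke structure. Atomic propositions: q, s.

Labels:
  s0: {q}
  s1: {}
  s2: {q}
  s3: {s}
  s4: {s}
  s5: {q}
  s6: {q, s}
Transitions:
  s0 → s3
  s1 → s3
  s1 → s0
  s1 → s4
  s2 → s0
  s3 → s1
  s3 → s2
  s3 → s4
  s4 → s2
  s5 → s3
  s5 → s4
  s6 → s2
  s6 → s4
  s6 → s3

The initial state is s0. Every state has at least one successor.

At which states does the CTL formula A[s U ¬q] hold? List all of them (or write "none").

States satisfying s: {s3, s4, s6}.
States satisfying ¬q: {s1, s3, s4}.
States satisfying A[s U ¬q]: {s1, s3, s4}.

{s1, s3, s4}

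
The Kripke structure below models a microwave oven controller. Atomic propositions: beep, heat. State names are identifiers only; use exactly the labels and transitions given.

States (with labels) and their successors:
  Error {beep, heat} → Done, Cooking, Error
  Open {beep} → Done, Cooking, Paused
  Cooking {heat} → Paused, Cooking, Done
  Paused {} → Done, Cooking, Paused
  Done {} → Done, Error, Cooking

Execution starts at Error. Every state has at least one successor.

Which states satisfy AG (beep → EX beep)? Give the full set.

States satisfying beep → EX beep: {Error, Cooking, Paused, Done}.
States satisfying AG (beep → EX beep): {Error, Cooking, Paused, Done}.

{Error, Cooking, Paused, Done}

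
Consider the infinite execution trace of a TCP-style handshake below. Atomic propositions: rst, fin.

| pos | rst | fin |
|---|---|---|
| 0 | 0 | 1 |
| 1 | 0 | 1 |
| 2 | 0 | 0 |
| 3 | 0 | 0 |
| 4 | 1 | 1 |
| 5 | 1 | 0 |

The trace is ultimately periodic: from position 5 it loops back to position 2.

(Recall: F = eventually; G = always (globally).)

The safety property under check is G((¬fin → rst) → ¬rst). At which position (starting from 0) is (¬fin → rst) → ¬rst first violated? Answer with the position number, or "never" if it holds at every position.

Check (¬fin → rst) → ¬rst at each position in order: 0 ✓, 1 ✓, 2 ✓, 3 ✓.
At position 4 the labels are {fin, rst}, so (¬fin → rst) → ¬rst is false there. This is the first violation.

4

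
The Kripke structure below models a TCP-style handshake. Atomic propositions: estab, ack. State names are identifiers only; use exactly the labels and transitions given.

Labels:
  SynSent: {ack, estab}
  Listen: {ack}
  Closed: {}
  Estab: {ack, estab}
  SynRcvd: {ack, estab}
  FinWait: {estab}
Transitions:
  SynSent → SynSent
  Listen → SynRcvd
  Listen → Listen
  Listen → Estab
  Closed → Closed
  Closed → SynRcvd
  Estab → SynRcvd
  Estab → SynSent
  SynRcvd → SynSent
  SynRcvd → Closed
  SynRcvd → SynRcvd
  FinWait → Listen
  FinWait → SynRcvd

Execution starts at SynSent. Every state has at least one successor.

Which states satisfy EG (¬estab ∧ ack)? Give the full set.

{Listen}

States satisfying ¬estab ∧ ack: {Listen}.
States satisfying EG (¬estab ∧ ack): {Listen}.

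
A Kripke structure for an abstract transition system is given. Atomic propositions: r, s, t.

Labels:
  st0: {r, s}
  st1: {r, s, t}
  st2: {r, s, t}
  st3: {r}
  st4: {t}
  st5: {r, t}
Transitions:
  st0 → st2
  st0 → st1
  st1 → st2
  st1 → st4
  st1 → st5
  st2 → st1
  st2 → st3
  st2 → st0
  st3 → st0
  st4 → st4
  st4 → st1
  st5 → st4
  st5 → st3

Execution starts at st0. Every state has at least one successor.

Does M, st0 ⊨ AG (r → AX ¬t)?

No

States satisfying r → AX ¬t: {st3, st4}.
States satisfying AG (r → AX ¬t): ∅.
st0 is reachable from st0 and violates r → AX ¬t, so AG fails at st0.
st0 ∉ Sat(AG (r → AX ¬t)).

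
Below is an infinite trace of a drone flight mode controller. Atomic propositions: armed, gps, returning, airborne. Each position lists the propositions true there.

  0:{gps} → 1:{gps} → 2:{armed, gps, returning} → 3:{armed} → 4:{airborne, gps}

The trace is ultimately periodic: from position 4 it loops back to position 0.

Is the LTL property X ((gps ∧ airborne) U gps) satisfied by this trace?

Satisfied

The position after 0 is 1; (gps ∧ airborne) U gps is true there.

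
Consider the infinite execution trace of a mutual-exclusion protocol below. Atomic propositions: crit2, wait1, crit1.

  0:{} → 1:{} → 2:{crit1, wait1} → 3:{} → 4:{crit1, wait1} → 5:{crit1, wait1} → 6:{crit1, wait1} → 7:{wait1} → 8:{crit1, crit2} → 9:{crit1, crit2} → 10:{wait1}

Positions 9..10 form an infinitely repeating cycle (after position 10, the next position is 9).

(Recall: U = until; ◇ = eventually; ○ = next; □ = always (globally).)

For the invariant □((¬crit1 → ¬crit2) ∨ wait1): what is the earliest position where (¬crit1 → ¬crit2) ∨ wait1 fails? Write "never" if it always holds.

never

(¬crit1 → ¬crit2) ∨ wait1 holds at every position 0..10, and those are all the positions the trace ever visits, so the invariant □((¬crit1 → ¬crit2) ∨ wait1) is never violated.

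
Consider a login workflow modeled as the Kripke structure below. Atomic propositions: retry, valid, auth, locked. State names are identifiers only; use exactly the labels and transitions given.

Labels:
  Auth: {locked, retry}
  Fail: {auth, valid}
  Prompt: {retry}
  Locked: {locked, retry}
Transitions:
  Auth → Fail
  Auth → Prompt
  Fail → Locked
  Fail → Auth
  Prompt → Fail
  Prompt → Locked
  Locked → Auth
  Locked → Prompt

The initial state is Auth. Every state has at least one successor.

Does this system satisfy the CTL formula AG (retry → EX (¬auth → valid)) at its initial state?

Violated

States satisfying retry → EX (¬auth → valid): {Auth, Fail, Prompt}.
States satisfying AG (retry → EX (¬auth → valid)): ∅.
Locked is reachable from Auth and violates retry → EX (¬auth → valid), so AG fails at Auth.
Auth ∉ Sat(AG (retry → EX (¬auth → valid))).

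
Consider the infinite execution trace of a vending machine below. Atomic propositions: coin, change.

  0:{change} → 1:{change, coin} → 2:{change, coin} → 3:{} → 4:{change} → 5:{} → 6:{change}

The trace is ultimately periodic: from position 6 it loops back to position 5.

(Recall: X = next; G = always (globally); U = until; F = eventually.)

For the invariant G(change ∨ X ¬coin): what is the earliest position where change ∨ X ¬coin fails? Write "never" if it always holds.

change ∨ X ¬coin holds at every position 0..6, and those are all the positions the trace ever visits, so the invariant G(change ∨ X ¬coin) is never violated.

never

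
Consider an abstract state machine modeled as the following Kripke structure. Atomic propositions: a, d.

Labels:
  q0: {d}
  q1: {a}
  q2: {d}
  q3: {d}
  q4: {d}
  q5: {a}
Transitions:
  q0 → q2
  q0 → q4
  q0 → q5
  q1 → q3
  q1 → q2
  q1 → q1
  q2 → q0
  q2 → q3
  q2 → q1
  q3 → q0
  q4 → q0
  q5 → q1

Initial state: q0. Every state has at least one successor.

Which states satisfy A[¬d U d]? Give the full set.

{q0, q2, q3, q4}

States satisfying ¬d: {q1, q5}.
States satisfying d: {q0, q2, q3, q4}.
States satisfying A[¬d U d]: {q0, q2, q3, q4}.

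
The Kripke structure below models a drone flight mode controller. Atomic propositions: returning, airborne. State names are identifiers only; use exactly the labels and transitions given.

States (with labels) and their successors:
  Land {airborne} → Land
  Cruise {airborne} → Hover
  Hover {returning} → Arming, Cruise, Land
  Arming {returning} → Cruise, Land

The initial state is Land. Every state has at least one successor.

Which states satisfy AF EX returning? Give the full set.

States satisfying EX returning: {Cruise, Hover}.
States satisfying AF EX returning: {Cruise, Hover}.

{Cruise, Hover}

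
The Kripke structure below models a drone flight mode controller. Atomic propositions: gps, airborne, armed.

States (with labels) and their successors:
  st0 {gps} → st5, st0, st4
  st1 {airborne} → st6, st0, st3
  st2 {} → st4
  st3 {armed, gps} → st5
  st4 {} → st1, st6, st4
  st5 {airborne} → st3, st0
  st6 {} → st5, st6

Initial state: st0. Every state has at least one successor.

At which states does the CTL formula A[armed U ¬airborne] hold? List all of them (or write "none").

States satisfying armed: {st3}.
States satisfying ¬airborne: {st0, st2, st3, st4, st6}.
States satisfying A[armed U ¬airborne]: {st0, st2, st3, st4, st6}.

{st0, st2, st3, st4, st6}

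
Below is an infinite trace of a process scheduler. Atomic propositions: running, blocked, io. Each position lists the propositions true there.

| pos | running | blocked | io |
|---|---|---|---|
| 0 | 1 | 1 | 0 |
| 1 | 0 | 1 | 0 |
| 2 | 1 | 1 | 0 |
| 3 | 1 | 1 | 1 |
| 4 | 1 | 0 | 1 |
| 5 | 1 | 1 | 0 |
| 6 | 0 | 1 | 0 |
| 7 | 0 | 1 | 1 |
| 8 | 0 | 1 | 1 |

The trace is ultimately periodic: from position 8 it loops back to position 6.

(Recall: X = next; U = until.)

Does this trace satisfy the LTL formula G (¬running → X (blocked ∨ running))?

¬running → X (blocked ∨ running) holds at every position 0..8, and those are all positions ever visited, so G (¬running → X (blocked ∨ running)) holds.
Positions where ¬running holds: 1, 6, 7, 8.
Check X (blocked ∨ running) at each: 1→ok, 6→ok, 7→ok, 8→ok.

Holds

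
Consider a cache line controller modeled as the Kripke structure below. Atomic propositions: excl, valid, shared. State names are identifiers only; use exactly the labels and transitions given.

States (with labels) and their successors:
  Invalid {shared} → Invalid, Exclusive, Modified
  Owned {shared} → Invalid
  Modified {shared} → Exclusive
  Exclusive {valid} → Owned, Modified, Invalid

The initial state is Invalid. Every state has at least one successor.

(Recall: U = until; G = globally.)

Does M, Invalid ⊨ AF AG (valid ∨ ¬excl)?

Satisfied

States satisfying AG (valid ∨ ¬excl): {Invalid, Owned, Modified, Exclusive}.
States satisfying AF AG (valid ∨ ¬excl): {Invalid, Owned, Modified, Exclusive}.
Invalid ∈ Sat(AF AG (valid ∨ ¬excl)).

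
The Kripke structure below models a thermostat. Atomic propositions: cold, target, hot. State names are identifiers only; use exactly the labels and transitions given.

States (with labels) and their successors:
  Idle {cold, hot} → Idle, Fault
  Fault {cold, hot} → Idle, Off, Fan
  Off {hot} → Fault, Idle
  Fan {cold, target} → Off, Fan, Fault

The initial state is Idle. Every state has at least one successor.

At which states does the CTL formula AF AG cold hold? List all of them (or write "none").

States satisfying AG cold: ∅.
States satisfying AF AG cold: ∅.

none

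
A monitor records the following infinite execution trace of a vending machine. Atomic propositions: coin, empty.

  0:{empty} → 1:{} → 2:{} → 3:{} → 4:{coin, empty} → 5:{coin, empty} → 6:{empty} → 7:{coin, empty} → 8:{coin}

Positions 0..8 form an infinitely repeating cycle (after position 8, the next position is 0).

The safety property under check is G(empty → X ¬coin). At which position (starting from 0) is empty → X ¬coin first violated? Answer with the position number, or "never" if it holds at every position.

Check empty → X ¬coin at each position in order: 0 ✓, 1 ✓, 2 ✓, 3 ✓.
At position 4 the labels are {coin, empty} and the next position 5 has {coin, empty}, so empty → X ¬coin is false there. This is the first violation.

4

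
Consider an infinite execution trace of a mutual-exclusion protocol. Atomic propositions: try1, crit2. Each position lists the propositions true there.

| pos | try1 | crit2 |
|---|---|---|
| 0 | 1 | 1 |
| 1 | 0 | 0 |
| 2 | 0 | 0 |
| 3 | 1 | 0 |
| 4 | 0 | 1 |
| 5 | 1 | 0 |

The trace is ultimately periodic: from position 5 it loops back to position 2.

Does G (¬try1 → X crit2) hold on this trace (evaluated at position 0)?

Violated

¬try1 → X crit2 must hold at every position from 0 onward. It fails at position 1, so G (¬try1 → X crit2) is false.
Positions where ¬try1 holds: 1, 2, 4.
Check X crit2 at each: 1→fails, 2→fails, 4→fails.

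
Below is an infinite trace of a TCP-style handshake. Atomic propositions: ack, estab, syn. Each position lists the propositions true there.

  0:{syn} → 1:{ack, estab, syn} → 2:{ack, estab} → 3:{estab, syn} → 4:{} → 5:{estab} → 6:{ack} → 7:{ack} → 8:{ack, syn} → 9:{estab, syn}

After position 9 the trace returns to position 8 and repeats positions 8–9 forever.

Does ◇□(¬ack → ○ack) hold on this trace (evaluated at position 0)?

Satisfied

□(¬ack → ○ack) holds at position 5, which is reachable from 0, so ◇□(¬ack → ○ack) holds.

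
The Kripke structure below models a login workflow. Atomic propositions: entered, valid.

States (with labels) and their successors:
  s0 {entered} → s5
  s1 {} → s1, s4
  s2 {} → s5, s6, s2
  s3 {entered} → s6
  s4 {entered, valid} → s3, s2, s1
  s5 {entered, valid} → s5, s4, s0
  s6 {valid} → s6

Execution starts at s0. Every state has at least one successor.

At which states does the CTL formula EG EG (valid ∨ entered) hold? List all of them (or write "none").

States satisfying EG (valid ∨ entered): {s0, s3, s4, s5, s6}.
States satisfying EG EG (valid ∨ entered): {s0, s3, s4, s5, s6}.

{s0, s3, s4, s5, s6}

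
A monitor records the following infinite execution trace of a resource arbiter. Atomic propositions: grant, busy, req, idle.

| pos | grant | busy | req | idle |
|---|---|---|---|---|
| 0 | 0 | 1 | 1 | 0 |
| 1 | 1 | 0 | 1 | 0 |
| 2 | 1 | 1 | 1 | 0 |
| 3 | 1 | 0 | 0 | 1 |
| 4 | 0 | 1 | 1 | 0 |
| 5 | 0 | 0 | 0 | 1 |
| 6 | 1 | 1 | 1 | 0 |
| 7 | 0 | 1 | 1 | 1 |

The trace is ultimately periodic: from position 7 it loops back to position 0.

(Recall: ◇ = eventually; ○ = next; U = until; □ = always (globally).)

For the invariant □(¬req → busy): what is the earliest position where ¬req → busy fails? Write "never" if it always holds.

Check ¬req → busy at each position in order: 0 ✓, 1 ✓, 2 ✓.
At position 3 the labels are {grant, idle}, so ¬req → busy is false there. This is the first violation.

3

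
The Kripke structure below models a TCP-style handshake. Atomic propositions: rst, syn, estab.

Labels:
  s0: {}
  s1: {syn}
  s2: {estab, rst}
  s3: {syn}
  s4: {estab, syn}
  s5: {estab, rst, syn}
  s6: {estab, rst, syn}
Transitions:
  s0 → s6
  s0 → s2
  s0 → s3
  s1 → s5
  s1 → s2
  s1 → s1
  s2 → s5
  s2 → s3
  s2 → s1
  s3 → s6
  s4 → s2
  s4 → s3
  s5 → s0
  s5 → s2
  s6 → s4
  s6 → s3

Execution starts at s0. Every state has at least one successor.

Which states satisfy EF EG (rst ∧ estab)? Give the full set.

States satisfying EG (rst ∧ estab): {s2, s5}.
States satisfying EF EG (rst ∧ estab): {s0, s1, s2, s3, s4, s5, s6}.

{s0, s1, s2, s3, s4, s5, s6}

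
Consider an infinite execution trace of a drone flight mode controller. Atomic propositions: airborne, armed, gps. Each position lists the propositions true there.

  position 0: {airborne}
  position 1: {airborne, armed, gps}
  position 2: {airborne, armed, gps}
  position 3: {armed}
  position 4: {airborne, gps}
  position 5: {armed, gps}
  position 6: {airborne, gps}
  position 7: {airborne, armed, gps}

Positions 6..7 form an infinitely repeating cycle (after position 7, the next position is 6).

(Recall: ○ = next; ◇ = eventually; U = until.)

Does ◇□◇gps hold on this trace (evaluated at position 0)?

Holds

□◇gps holds at position 0, which is reachable from 0, so ◇□◇gps holds.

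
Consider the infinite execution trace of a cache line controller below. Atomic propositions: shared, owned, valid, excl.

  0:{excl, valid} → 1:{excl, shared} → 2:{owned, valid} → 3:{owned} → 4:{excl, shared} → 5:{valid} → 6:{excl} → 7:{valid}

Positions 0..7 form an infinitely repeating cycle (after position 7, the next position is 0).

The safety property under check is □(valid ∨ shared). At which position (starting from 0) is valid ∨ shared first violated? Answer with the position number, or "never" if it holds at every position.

3

Check valid ∨ shared at each position in order: 0 ✓, 1 ✓, 2 ✓.
At position 3 the labels are {owned}, so valid ∨ shared is false there. This is the first violation.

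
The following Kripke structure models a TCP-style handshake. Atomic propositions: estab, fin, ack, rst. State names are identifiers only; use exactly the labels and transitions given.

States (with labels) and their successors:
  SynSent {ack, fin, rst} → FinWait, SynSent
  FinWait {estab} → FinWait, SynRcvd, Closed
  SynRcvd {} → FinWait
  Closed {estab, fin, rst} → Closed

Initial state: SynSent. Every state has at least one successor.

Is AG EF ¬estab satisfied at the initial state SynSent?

Violated

States satisfying EF ¬estab: {SynSent, FinWait, SynRcvd}.
States satisfying AG EF ¬estab: ∅.
Closed is reachable from SynSent and violates EF ¬estab, so AG fails at SynSent.
SynSent ∉ Sat(AG EF ¬estab).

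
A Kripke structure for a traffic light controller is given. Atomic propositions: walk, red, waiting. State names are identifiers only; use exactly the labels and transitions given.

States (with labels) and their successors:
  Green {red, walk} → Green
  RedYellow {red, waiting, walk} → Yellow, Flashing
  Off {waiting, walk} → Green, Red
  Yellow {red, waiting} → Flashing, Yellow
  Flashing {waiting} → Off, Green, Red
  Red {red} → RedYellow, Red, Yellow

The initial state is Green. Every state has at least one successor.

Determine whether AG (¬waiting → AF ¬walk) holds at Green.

No

States satisfying ¬waiting → AF ¬walk: {RedYellow, Off, Yellow, Flashing, Red}.
States satisfying AG (¬waiting → AF ¬walk): ∅.
Green is reachable from Green and violates ¬waiting → AF ¬walk, so AG fails at Green.
Green ∉ Sat(AG (¬waiting → AF ¬walk)).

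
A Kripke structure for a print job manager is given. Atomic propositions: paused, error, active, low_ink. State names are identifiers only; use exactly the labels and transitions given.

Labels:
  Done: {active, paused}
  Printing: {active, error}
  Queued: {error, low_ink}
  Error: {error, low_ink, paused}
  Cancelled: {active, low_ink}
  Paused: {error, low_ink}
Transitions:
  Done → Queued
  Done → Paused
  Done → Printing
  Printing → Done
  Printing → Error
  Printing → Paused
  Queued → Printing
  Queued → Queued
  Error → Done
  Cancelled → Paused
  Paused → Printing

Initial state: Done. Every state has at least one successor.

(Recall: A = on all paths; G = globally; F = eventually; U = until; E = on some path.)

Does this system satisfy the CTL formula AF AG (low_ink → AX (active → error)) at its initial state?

States satisfying AG (low_ink → AX (active → error)): ∅.
States satisfying AF AG (low_ink → AX (active → error)): ∅.
There is a path from Done along which AG (low_ink → AX (active → error)) never holds.
Done ∉ Sat(AF AG (low_ink → AX (active → error))).

No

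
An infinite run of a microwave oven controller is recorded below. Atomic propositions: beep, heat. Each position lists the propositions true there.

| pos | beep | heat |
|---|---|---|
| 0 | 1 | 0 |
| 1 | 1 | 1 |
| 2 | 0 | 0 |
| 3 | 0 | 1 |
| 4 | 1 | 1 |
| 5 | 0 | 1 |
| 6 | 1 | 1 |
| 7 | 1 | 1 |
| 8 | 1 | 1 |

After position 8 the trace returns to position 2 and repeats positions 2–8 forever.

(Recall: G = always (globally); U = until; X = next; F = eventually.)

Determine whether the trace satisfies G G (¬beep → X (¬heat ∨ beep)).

G (¬beep → X (¬heat ∨ beep)) must hold at every position from 0 onward. It fails at position 0, so G G (¬beep → X (¬heat ∨ beep)) is false.

No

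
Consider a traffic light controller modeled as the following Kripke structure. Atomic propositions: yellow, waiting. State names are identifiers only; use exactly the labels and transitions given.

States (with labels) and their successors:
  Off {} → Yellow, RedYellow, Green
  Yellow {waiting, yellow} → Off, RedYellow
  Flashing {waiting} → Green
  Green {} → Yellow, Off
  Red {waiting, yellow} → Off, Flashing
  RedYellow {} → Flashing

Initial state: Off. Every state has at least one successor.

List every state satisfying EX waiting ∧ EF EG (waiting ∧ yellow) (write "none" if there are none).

States satisfying waiting: {Yellow, Flashing, Red}.
States satisfying EX waiting: {Off, Green, Red, RedYellow}.
States satisfying EG (waiting ∧ yellow): ∅.
States satisfying EF EG (waiting ∧ yellow): ∅.
States satisfying EX waiting ∧ EF EG (waiting ∧ yellow): ∅.

none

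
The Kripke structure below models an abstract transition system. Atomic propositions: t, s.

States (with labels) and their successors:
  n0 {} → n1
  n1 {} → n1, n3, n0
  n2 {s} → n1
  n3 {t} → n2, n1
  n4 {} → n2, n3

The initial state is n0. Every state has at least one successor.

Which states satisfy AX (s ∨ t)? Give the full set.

States satisfying s ∨ t: {n2, n3}.
States satisfying AX (s ∨ t): {n4}.

{n4}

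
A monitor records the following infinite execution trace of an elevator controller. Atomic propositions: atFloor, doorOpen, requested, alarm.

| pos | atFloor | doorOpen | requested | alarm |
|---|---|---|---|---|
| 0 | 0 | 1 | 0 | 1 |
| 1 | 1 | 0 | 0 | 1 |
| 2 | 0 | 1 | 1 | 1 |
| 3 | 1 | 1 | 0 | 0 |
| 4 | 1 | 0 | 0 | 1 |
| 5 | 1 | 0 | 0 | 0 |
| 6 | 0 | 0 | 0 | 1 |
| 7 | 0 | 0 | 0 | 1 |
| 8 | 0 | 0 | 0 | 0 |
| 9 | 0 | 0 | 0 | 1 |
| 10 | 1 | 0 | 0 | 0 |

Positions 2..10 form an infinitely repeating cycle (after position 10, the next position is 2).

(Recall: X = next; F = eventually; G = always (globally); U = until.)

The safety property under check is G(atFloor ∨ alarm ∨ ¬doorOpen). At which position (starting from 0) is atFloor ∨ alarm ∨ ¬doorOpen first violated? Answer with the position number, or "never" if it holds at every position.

never

atFloor ∨ alarm ∨ ¬doorOpen holds at every position 0..10, and those are all the positions the trace ever visits, so the invariant G(atFloor ∨ alarm ∨ ¬doorOpen) is never violated.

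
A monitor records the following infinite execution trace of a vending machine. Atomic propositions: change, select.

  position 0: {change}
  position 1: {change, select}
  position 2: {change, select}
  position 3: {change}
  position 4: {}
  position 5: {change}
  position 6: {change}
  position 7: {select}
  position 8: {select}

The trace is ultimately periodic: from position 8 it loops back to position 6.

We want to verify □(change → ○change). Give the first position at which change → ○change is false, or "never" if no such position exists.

3

Check change → ○change at each position in order: 0 ✓, 1 ✓, 2 ✓.
At position 3 the labels are {change} and the next position 4 has {}, so change → ○change is false there. This is the first violation.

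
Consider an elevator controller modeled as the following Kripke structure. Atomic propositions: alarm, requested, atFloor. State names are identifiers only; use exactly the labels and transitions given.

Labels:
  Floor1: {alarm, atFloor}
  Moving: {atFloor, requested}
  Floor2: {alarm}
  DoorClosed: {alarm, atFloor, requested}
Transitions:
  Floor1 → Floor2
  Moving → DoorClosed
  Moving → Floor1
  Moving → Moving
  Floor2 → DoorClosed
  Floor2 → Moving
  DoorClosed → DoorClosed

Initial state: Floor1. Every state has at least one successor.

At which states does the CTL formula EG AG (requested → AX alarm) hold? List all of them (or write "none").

States satisfying AG (requested → AX alarm): {DoorClosed}.
States satisfying EG AG (requested → AX alarm): {DoorClosed}.

{DoorClosed}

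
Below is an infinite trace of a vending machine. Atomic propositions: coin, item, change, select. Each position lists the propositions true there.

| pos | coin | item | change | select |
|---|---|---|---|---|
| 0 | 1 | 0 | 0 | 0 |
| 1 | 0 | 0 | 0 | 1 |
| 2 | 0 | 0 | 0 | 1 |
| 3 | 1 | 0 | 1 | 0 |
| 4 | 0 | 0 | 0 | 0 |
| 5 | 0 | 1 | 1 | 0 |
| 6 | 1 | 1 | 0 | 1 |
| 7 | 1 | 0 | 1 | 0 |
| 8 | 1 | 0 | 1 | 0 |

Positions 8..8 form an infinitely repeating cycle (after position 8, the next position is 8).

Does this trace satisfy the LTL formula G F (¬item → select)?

Violated

F (¬item → select) must hold at every position from 0 onward. It fails at position 7, so G F (¬item → select) is false.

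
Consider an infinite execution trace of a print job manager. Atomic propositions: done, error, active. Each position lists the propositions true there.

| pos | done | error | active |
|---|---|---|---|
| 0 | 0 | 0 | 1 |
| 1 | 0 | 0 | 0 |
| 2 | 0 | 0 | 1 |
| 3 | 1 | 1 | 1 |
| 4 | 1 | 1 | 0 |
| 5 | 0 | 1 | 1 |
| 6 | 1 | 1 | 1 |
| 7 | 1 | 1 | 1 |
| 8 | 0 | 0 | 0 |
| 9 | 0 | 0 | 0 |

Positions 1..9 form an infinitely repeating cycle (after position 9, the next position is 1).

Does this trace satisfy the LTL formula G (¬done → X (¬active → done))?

No

¬done → X (¬active → done) must hold at every position from 0 onward. It fails at position 0, so G (¬done → X (¬active → done)) is false.
Positions where ¬done holds: 0, 1, 2, 5, 8, 9.
Check X (¬active → done) at each: 0→fails, 1→ok, 2→ok, 5→ok, 8→fails, 9→fails.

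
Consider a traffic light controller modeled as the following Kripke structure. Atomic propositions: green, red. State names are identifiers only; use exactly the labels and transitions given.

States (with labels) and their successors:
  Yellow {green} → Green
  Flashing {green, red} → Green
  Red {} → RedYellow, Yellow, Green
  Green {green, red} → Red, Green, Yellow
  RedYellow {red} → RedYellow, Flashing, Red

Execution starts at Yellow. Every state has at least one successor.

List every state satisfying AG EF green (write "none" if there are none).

{Yellow, Flashing, Red, Green, RedYellow}

States satisfying EF green: {Yellow, Flashing, Red, Green, RedYellow}.
States satisfying AG EF green: {Yellow, Flashing, Red, Green, RedYellow}.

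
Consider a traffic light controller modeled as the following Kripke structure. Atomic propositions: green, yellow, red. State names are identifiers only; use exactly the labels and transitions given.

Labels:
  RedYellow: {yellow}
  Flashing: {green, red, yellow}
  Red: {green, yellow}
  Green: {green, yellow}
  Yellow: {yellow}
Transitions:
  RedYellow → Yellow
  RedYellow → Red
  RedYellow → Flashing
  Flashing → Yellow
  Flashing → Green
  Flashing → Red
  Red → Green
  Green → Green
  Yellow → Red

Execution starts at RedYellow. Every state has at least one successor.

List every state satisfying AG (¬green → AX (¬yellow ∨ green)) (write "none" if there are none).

States satisfying ¬green → AX (¬yellow ∨ green): {Flashing, Red, Green, Yellow}.
States satisfying AG (¬green → AX (¬yellow ∨ green)): {Flashing, Red, Green, Yellow}.

{Flashing, Red, Green, Yellow}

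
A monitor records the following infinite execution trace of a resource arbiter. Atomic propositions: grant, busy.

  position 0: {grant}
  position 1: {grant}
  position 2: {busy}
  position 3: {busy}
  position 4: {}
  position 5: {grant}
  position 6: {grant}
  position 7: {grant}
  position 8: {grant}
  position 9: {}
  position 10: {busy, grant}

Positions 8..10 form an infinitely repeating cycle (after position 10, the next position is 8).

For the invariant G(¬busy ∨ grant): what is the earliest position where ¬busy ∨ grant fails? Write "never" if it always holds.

Check ¬busy ∨ grant at each position in order: 0 ✓, 1 ✓.
At position 2 the labels are {busy}, so ¬busy ∨ grant is false there. This is the first violation.

2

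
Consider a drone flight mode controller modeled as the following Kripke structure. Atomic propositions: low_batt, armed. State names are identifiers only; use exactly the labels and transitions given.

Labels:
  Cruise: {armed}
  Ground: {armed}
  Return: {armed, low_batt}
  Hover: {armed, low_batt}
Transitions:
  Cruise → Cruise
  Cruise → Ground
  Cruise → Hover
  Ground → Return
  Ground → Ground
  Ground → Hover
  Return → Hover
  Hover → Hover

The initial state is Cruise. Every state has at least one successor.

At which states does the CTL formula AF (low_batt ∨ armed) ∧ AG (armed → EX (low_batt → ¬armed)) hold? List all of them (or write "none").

States satisfying low_batt ∨ armed: {Cruise, Ground, Return, Hover}.
States satisfying AF (low_batt ∨ armed): {Cruise, Ground, Return, Hover}.
States satisfying armed → EX (low_batt → ¬armed): {Cruise, Ground}.
States satisfying AG (armed → EX (low_batt → ¬armed)): ∅.
States satisfying AF (low_batt ∨ armed) ∧ AG (armed → EX (low_batt → ¬armed)): ∅.

none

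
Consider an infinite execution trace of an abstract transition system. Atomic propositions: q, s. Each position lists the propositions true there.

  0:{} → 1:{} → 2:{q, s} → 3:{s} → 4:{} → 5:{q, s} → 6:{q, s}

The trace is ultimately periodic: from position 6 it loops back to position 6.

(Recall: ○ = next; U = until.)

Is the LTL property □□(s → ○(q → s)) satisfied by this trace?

□(s → ○(q → s)) holds at every position 0..6, and those are all positions ever visited, so □□(s → ○(q → s)) holds.

Yes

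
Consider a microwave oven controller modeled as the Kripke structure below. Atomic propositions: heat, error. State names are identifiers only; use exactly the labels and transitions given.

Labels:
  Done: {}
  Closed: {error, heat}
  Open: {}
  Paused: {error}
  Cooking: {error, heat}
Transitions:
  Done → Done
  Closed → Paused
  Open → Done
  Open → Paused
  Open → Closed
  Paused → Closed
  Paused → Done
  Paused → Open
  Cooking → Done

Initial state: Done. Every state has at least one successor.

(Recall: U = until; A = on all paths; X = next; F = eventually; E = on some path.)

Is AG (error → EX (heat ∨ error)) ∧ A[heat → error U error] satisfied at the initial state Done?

Does not hold

States satisfying error → EX (heat ∨ error): {Done, Closed, Open, Paused}.
States satisfying AG (error → EX (heat ∨ error)): {Done, Closed, Open, Paused}.
States satisfying heat → error: {Done, Closed, Open, Paused, Cooking}.
States satisfying error: {Closed, Paused, Cooking}.
States satisfying A[heat → error U error]: {Closed, Paused, Cooking}.
States satisfying AG (error → EX (heat ∨ error)) ∧ A[heat → error U error]: {Closed, Paused}.
Done ∉ Sat(AG (error → EX (heat ∨ error)) ∧ A[heat → error U error]).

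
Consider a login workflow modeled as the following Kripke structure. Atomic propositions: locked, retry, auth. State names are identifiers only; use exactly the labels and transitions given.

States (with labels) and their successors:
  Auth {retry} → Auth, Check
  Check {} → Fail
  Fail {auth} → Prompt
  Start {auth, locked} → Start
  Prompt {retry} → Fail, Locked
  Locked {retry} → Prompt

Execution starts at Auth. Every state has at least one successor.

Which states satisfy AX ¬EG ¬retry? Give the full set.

{Auth, Check, Fail, Prompt, Locked}

States satisfying ¬EG ¬retry: {Auth, Check, Fail, Prompt, Locked}.
States satisfying AX ¬EG ¬retry: {Auth, Check, Fail, Prompt, Locked}.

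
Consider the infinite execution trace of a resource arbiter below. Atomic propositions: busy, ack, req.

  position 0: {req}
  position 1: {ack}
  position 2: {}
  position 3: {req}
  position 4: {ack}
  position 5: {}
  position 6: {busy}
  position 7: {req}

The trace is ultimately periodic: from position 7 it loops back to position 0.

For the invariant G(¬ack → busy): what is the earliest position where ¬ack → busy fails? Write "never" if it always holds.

At position 0 the labels are {req}, so ¬ack → busy is false there. This is the first violation.

0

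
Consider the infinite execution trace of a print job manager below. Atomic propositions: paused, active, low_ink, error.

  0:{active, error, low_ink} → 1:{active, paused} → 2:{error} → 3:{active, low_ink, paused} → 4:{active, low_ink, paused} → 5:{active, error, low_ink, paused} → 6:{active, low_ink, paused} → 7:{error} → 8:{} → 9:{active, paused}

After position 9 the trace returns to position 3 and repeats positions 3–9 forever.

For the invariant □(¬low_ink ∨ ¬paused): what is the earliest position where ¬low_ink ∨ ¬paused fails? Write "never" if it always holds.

Check ¬low_ink ∨ ¬paused at each position in order: 0 ✓, 1 ✓, 2 ✓.
At position 3 the labels are {active, low_ink, paused}, so ¬low_ink ∨ ¬paused is false there. This is the first violation.

3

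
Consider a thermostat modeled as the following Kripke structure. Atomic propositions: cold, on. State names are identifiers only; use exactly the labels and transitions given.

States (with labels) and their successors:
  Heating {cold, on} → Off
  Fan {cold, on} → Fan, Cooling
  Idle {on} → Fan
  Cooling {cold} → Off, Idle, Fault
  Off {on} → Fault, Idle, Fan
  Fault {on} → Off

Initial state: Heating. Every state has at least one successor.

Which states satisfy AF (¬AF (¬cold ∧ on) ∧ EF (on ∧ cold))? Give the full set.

States satisfying ¬AF (¬cold ∧ on) ∧ EF (on ∧ cold): {Fan}.
States satisfying AF (¬AF (¬cold ∧ on) ∧ EF (on ∧ cold)): {Fan, Idle}.

{Fan, Idle}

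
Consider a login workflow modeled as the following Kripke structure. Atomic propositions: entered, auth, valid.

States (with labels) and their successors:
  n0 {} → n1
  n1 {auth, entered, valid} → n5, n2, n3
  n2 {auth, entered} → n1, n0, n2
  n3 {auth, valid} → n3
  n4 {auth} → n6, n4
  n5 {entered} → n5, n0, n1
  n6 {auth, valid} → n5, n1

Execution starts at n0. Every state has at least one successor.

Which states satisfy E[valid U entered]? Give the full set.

States satisfying valid: {n1, n3, n6}.
States satisfying entered: {n1, n2, n5}.
States satisfying E[valid U entered]: {n1, n2, n5, n6}.

{n1, n2, n5, n6}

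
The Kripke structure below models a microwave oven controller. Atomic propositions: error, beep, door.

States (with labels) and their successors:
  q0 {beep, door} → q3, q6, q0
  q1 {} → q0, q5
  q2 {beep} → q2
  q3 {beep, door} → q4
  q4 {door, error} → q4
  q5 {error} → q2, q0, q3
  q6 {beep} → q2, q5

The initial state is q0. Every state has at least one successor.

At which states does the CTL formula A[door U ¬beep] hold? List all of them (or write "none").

States satisfying door: {q0, q3, q4}.
States satisfying ¬beep: {q1, q4, q5}.
States satisfying A[door U ¬beep]: {q1, q3, q4, q5}.

{q1, q3, q4, q5}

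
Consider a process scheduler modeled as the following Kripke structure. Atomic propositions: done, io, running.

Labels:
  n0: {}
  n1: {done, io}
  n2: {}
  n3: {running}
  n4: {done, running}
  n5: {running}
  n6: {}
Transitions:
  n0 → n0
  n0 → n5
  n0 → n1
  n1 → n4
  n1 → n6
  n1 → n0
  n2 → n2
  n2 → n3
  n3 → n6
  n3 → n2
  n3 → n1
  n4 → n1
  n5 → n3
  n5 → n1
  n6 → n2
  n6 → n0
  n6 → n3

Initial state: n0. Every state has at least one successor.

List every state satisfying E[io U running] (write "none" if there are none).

{n1, n3, n4, n5}

States satisfying io: {n1}.
States satisfying running: {n3, n4, n5}.
States satisfying E[io U running]: {n1, n3, n4, n5}.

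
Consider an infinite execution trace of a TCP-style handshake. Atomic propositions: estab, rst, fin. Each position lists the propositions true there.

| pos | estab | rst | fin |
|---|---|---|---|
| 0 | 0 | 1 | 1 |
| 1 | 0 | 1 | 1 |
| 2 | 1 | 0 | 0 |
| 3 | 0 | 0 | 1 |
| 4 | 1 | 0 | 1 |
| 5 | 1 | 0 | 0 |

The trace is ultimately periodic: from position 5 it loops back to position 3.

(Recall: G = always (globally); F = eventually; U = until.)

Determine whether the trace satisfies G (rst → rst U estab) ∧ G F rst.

Violated

rst → rst U estab holds at every position 0..5, and those are all positions ever visited, so G (rst → rst U estab) holds.
Positions where rst holds: 0, 1.
Check rst U estab at each: 0→ok, 1→ok.
F rst must hold at every position from 0 onward. It fails at position 2, so G F rst is false.
At position 0: G (rst → rst U estab) is true; G F rst is false; so G (rst → rst U estab) ∧ G F rst is false.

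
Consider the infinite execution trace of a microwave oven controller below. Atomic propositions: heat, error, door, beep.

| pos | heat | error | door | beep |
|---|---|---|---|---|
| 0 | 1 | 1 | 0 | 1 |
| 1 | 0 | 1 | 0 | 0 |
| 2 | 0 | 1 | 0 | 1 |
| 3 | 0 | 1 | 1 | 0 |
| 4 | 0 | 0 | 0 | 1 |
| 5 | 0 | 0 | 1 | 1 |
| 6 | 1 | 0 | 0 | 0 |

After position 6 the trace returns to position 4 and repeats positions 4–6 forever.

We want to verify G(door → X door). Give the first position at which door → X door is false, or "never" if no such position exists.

3

Check door → X door at each position in order: 0 ✓, 1 ✓, 2 ✓.
At position 3 the labels are {door, error} and the next position 4 has {beep}, so door → X door is false there. This is the first violation.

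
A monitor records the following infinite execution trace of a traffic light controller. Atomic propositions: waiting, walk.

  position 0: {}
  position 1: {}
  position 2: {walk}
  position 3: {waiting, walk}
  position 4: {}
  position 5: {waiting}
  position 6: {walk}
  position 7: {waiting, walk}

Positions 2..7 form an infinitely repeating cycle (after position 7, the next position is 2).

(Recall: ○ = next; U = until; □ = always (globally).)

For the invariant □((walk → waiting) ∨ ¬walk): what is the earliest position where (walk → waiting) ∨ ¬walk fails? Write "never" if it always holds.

2

Check (walk → waiting) ∨ ¬walk at each position in order: 0 ✓, 1 ✓.
At position 2 the labels are {walk}, so (walk → waiting) ∨ ¬walk is false there. This is the first violation.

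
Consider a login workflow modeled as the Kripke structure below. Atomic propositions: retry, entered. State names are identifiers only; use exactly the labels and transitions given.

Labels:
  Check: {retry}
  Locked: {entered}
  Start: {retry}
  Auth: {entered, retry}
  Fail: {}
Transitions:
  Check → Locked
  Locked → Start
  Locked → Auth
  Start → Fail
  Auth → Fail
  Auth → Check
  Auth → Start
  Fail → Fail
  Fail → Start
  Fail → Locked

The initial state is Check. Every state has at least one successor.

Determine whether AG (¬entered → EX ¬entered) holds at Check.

No

States satisfying ¬entered → EX ¬entered: {Locked, Start, Auth, Fail}.
States satisfying AG (¬entered → EX ¬entered): ∅.
Check is reachable from Check and violates ¬entered → EX ¬entered, so AG fails at Check.
Check ∉ Sat(AG (¬entered → EX ¬entered)).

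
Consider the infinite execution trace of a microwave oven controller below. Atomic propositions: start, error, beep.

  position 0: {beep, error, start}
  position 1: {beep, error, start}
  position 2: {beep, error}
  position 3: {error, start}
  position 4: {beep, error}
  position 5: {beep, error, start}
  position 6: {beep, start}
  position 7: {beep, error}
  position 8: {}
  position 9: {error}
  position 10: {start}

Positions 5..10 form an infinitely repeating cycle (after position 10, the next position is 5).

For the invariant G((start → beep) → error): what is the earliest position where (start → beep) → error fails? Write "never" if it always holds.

6

Check (start → beep) → error at each position in order: 0 ✓, 1 ✓, 2 ✓, 3 ✓, 4 ✓, 5 ✓.
At position 6 the labels are {beep, start}, so (start → beep) → error is false there. This is the first violation.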